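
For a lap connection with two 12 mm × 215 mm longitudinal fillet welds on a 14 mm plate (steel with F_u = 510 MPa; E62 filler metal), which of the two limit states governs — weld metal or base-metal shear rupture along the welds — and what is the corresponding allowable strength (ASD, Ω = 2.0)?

E62XX → F_EXX = 620 MPa.
t_e = 0.707 × 12 = 8.484 mm; L = 430 mm.
Weld metal: R_n/Ω = (1/2.0) × 0.6 × 620 × 8.484 × 430 × 10⁻³ = 678.6 kN.
Base metal (shear rupture): R_n/Ω = (1/2.0) × 0.6 × 510 × 14 × 430 × 10⁻³ = 921.1 kN.
Governing: weld metal.

R_n/Ω ≈ 679 kN (weld metal governs)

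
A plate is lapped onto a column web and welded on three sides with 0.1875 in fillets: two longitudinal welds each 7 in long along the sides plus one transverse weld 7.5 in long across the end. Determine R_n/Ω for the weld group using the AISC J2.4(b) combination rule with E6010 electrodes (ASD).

R_n/Ω ≈ 55.2 kip

E60XX → F_EXX = 60 ksi.
t_e = 0.707 × 0.1875 = 0.1326 in.
R_nwl = 0.6 × 60 × 0.1326 × 14 = 66.81 kip (longitudinal, 2 welds).
R_nwt = 0.6 × 60 × 0.1326 × 7.5 = 35.79 kip (transverse, base value).
(i) R_nwl + R_nwt = 102.6 kip; (ii) 0.85 R_nwl + 1.5 R_nwt = 110.5 kip.
R_n = max = 110.5 kip [governs: (ii)]; R_n/Ω = 55.24 kip.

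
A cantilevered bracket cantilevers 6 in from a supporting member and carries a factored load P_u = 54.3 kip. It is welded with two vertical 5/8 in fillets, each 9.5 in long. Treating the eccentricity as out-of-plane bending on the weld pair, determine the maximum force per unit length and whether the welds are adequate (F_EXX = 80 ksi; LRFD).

f_max ≈ 11.2 kip/in; adequate

L_w = 2 × 9.5 = 19 in; section modulus (unit throat) S = 2 × L²/6 = 30.08 in².
Direct shear f_v = P/L_w = 54.3/19 = 2.858 kip/in.
Moment M = P × e = 54.3 × 6 = 325.8 kip·in; bending f_b = M/S = 10.83 kip/in.
f_max = √(f_v² + f_b²) = √(2.858² + 10.83²) = 11.2 kip/in.
φr_n = 0.75 × 0.6 × 80 × (0.707 × 0.625) = 15.91 kip/in → adequate.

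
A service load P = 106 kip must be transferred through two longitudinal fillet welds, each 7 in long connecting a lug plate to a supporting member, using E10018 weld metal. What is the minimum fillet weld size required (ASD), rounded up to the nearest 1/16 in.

E100XX → F_EXX = 100 ksi.
Total weld length L = 14 in.
Required throat t_e = P × Ω / (0.6 F_EXX × L) = 106 × 2.0 / (0.6 × 100 × 14) = 0.2524 in.
Required leg w = t_e / 0.707 = 0.357 in → use 3/8 in.

w = 3/8 in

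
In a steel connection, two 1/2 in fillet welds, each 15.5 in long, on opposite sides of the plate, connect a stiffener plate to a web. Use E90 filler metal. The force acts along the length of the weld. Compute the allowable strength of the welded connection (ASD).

E90XX → F_EXX = 90 ksi.
Effective throat t_e = 0.707 × 0.5 = 0.3535 in.
Total length L = 31 in; A_we = 0.3535 × 31 = 10.96 in².
F_nw = 0.6 F_EXX = 0.6 × 90 = 54 ksi.
R_n = 54 × 10.96 = 591.8 kip; R_n/Ω = 591.8/2.0 = 295.9 kip.

R_n/Ω ≈ 296 kip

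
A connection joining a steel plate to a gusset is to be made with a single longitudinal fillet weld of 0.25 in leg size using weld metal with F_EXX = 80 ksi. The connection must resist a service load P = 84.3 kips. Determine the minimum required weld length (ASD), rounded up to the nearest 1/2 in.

Throat t_e = 0.707 × 0.25 = 0.1767 in.
r_n/Ω = (0.6 × 80 × 0.1767) / 2.0 = 4.242 kip/in.
L_req = P / (r_n/Ω) = 84.3 / 4.242 = 19.87 in total.
Round up → use L = 20 in.

L = 20 in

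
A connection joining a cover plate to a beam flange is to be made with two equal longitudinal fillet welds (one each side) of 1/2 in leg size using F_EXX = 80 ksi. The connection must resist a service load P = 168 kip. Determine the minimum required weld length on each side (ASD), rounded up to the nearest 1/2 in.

L = 10 in on each side

Throat t_e = 0.707 × 0.5 = 0.3535 in.
r_n/Ω = (0.6 × 80 × 0.3535) / 2.0 = 8.484 kip/in.
L_req = P / (r_n/Ω) = 168 / 8.484 = 19.8 in total.
Per side: 19.8 / 2 = 9.901 in.
Round up → use L = 10 in on each side.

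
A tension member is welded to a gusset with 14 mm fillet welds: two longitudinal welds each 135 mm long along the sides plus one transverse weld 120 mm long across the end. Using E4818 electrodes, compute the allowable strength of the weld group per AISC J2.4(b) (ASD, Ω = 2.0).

R_n/Ω ≈ 584 kN

E48XX → F_EXX = 480 MPa.
t_e = 0.707 × 14 = 9.898 mm.
R_nwl = 0.6 × 480 × 9.898 × 270 × 10⁻³ = 769.7 kN (longitudinal, 2 welds).
R_nwt = 0.6 × 480 × 9.898 × 120 × 10⁻³ = 342.1 kN (transverse, base value).
(i) R_nwl + R_nwt = 1112 kN; (ii) 0.85 R_nwl + 1.5 R_nwt = 1167 kN.
R_n = max = 1167 kN [governs: (ii)]; R_n/Ω = 583.7 kN.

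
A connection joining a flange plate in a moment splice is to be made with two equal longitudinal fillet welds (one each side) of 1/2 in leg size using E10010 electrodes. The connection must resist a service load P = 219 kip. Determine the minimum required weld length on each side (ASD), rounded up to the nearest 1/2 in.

L = 10.5 in on each side

E100XX → F_EXX = 100 ksi.
Throat t_e = 0.707 × 0.5 = 0.3535 in.
r_n/Ω = (0.6 × 100 × 0.3535) / 2.0 = 10.6 kip/in.
L_req = P / (r_n/Ω) = 219 / 10.6 = 20.65 in total.
Per side: 20.65 / 2 = 10.33 in.
Round up → use L = 10.5 in on each side.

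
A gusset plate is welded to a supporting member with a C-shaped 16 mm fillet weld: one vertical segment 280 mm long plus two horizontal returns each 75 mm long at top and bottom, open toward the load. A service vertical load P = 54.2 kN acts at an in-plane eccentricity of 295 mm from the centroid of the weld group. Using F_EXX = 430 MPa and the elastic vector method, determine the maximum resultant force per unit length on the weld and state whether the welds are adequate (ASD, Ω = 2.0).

Total weld length L_w = 430 mm. Treat welds as unit-width lines.
Centroid: x̄ = 2×75×37.5 / 430 = 13.08 mm from the vertical weld.
Polar moment about centroid: J = I_x + I_y = [280³/12 + 2×75×140²] + [280×13.08² + 2(75³/12 + 75×24.42²)] = 4977000 mm³.
Direct shear f_v = P/L_w = 54.2×10³ / 430 = 126 N/mm (vertical).
Torsion M = P·e = 54.2×10³ × 295 = 15989000 N·mm.
Critical point at (x, y) = (61.92, 140) from centroid. f_tx = M·y/J = 449.8 N/mm; f_ty = M·x/J = 198.9 N/mm.
Resultant f_max = √[f_tx² + (f_v + f_ty)²] = √[449.8² + (126 + 198.9)²] = 554.9 N/mm.
Capacity per unit length: r_n/Ω = (1/2.0) × 0.6 × 430 × (0.707 × 16) = 1459 N/mm.
554.9 ≤ 1459 → adequate.

f_max ≈ 555 N/mm; adequate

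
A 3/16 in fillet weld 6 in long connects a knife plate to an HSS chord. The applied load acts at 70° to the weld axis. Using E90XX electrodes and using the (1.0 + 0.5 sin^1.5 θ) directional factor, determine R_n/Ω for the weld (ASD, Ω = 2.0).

E90XX → F_EXX = 90 ksi.
t_e = 0.707 × 0.1875 = 0.1326 in; A_we = 0.1326 × 6 = 0.7954 in².
Directional factor: 1.0 + 0.5 sin^1.5(70°) = 1.455.
F_nw = 0.6 × 90 × 1.455 = 78.59 ksi.
R_n/Ω = (78.59 × 0.7954) / 2.0 = 31.26 kip.

R_n/Ω ≈ 31.3 kip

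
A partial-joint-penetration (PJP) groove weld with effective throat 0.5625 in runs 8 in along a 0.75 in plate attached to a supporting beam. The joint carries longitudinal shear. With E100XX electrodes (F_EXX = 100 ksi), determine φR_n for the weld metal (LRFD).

φR_n ≈ 202 kips

Effective throat (given) t_e = 0.5625 in.
A_we = 0.5625 × 8 = 4.5 in².
F_nw = 0.6 F_EXX = 60 ksi.
φR_n = 0.75 × 60 × 4.5 = 202.5 kips.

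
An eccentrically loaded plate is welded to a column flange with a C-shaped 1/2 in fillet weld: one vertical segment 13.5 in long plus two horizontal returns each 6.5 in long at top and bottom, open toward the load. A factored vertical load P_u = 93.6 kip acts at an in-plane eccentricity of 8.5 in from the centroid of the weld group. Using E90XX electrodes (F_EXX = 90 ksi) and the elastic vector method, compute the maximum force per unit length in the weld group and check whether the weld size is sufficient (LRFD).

f_max ≈ 9.77 kip/in; adequate

Total weld length L_w = 26.5 in. Treat welds as unit-width lines.
Centroid: x̄ = 2×6.5×3.25 / 26.5 = 1.594 in from the vertical weld.
Polar moment about centroid: J = I_x + I_y = [13.5³/12 + 2×6.5×6.75²] + [13.5×1.594² + 2(6.5³/12 + 6.5×1.656²)] = 913.1 in³.
Direct shear f_v = P/L_w = 93.6 / 26.5 = 3.532 kip/in (vertical).
Torsion M = P·e = 93.6 × 8.5 = 795.6 kip·in.
Critical point at (x, y) = (4.906, 6.75) from centroid. f_tx = M·y/J = 5.882 kip/in; f_ty = M·x/J = 4.275 kip/in.
Resultant f_max = √[f_tx² + (f_v + f_ty)²] = √[5.882² + (3.532 + 4.275)²] = 9.774 kip/in.
Capacity per unit length: φr_n = 0.75 × 0.6 × 90 × (0.707 × 0.5) = 14.32 kip/in.
9.774 ≤ 14.32 → adequate.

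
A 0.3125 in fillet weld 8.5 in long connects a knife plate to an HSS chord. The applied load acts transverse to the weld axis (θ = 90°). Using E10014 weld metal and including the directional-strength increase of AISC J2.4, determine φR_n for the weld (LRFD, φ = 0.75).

φR_n ≈ 127 kips

E100XX → F_EXX = 100 ksi.
t_e = 0.707 × 0.3125 = 0.2209 in; A_we = 0.2209 × 8.5 = 1.878 in².
Directional factor: 1.0 + 0.5 sin^1.5(90°) = 1.5.
F_nw = 0.6 × 100 × 1.5 = 90 ksi.
φR_n = 0.75 × 90 × 1.878 = 126.8 kips.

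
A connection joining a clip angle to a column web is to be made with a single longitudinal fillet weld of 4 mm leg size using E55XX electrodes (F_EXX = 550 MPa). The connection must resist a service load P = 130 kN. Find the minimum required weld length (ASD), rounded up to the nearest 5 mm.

L = 280 mm

Throat t_e = 0.707 × 4 = 2.828 mm.
r_n/Ω = (0.6 × 550 × 2.828) / 2.0 = 466.6 N/mm = 0.4666 kN/mm.
L_req = P / (r_n/Ω) = 130 / 0.4666 = 278.6 mm total.
Round up → use L = 280 mm.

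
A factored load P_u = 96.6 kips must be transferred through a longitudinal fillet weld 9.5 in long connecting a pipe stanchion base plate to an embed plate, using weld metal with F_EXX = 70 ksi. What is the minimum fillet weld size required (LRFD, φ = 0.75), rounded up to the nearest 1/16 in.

Total weld length L = 9.5 in.
Required throat t_e = P_u / (φ × 0.6 F_EXX × L) = 96.6 / (0.75 × 0.6 × 70 × 9.5) = 0.3228 in.
Required leg w = t_e / 0.707 = 0.4566 in → use 1/2 in.

w = 1/2 in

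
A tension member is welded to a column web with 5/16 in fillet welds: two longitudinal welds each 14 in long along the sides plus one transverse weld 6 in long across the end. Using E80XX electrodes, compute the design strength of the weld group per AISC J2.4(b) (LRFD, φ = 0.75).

φR_n ≈ 270 kips

E80XX → F_EXX = 80 ksi.
t_e = 0.707 × 0.3125 = 0.2209 in.
R_nwl = 0.6 × 80 × 0.2209 × 28 = 296.9 kips (longitudinal, 2 welds).
R_nwt = 0.6 × 80 × 0.2209 × 6 = 63.63 kips (transverse, base value).
(i) R_nwl + R_nwt = 360.6 kips; (ii) 0.85 R_nwl + 1.5 R_nwt = 347.8 kips.
R_n = max = 360.6 kips [governs: (i)]; φR_n = 270.4 kips.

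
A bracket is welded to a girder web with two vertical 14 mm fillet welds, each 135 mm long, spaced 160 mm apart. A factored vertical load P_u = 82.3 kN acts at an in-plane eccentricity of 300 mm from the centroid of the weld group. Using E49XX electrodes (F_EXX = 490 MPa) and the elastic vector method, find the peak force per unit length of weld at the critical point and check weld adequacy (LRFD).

f_max ≈ 1460 N/mm; adequate

Total weld length L_w = 270 mm. Treat welds as unit-width lines.
Polar moment about centroid: J = 2[d³/12 + d(b/2)²] = 2[135³/12 + 135×80²] = 2138000 mm³.
Direct shear f_v = P/L_w = 82.3×10³ / 270 = 304.8 N/mm (vertical).
Torsion M = P·e = 82.3×10³ × 300 = 24690000 N·mm.
Critical point at (x, y) = (80, 67.5) from centroid. f_tx = M·y/J = 779.5 N/mm; f_ty = M·x/J = 923.8 N/mm.
Resultant f_max = √[f_tx² + (f_v + f_ty)²] = √[779.5² + (304.8 + 923.8)²] = 1455 N/mm.
Capacity per unit length: φr_n = 0.75 × 0.6 × 490 × (0.707 × 14) = 2183 N/mm.
1455 ≤ 2183 → adequate.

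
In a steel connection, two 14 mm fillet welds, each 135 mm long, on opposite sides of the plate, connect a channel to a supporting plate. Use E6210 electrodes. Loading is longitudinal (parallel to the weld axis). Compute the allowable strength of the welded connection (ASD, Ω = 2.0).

R_n/Ω ≈ 497 kN

E62XX → F_EXX = 620 MPa.
Effective throat t_e = 0.707 × 14 = 9.898 mm.
Total length L = 270 mm; A_we = 9.898 × 270 = 2672 mm².
F_nw = 0.6 F_EXX = 0.6 × 620 = 372 MPa.
R_n = 372 × 2672 × 10⁻³ = 994.2 kN; R_n/Ω = 994.2/2.0 = 497.1 kN.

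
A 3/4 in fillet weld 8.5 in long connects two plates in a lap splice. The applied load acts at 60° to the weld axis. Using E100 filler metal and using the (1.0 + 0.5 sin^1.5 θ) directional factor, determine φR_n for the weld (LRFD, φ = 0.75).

φR_n ≈ 285 kips

E100XX → F_EXX = 100 ksi.
t_e = 0.707 × 0.75 = 0.5302 in; A_we = 0.5302 × 8.5 = 4.507 in².
Directional factor: 1.0 + 0.5 sin^1.5(60°) = 1.403.
F_nw = 0.6 × 100 × 1.403 = 84.18 ksi.
φR_n = 0.75 × 84.18 × 4.507 = 284.5 kips.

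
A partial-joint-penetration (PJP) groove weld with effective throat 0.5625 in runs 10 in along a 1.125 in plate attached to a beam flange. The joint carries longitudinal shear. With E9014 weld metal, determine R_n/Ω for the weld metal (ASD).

R_n/Ω ≈ 152 kips

E90XX → F_EXX = 90 ksi.
Effective throat (given) t_e = 0.5625 in.
A_we = 0.5625 × 10 = 5.625 in².
F_nw = 0.6 F_EXX = 54 ksi.
R_n/Ω = (54 × 5.625) / 2.0 = 151.9 kips.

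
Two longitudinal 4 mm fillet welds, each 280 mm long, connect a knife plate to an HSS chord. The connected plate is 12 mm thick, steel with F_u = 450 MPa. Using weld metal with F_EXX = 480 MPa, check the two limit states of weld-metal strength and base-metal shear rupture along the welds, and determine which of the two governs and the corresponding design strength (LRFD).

t_e = 0.707 × 4 = 2.828 mm; L = 560 mm.
Weld metal: φR_n = 0.75 × 0.6 × 480 × 2.828 × 560 × 10⁻³ = 342.1 kN.
Base metal (shear rupture): φR_n = 0.75 × 0.6 × 450 × 12 × 560 × 10⁻³ = 1361 kN.
Governing: weld metal.

φR_n ≈ 342 kN (weld metal governs)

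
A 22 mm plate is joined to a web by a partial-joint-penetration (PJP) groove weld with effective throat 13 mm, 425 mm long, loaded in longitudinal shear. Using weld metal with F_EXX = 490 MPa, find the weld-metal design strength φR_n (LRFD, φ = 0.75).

φR_n ≈ 1220 kN

Effective throat (given) t_e = 13 mm.
A_we = 13 × 425 = 5525 mm².
F_nw = 0.6 F_EXX = 294 MPa.
φR_n = 0.75 × 294 × 5525 × 10⁻³ = 1218 kN.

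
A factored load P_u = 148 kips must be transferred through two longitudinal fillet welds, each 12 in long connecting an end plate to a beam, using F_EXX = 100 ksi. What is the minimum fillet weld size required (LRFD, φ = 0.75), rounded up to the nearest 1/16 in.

Total weld length L = 24 in.
Required throat t_e = P_u / (φ × 0.6 F_EXX × L) = 148 / (0.75 × 0.6 × 100 × 24) = 0.137 in.
Required leg w = t_e / 0.707 = 0.1938 in → use 1/4 in.

w = 1/4 in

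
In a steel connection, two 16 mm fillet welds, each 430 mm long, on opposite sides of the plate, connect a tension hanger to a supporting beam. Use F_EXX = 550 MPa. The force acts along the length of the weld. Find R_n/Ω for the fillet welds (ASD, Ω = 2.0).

R_n/Ω ≈ 1610 kN

Effective throat t_e = 0.707 × 16 = 11.31 mm.
Total length L = 860 mm; A_we = 11.31 × 860 = 9728 mm².
F_nw = 0.6 F_EXX = 0.6 × 550 = 330 MPa.
R_n = 330 × 9728 × 10⁻³ = 3210 kN; R_n/Ω = 3210/2.0 = 1605 kN.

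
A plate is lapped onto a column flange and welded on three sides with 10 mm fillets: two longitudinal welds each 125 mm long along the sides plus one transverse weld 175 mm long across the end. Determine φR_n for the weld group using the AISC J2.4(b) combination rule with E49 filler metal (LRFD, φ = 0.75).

E49XX → F_EXX = 490 MPa.
t_e = 0.707 × 10 = 7.07 mm.
R_nwl = 0.6 × 490 × 7.07 × 250 × 10⁻³ = 519.6 kN (longitudinal, 2 welds).
R_nwt = 0.6 × 490 × 7.07 × 175 × 10⁻³ = 363.8 kN (transverse, base value).
(i) R_nwl + R_nwt = 883.4 kN; (ii) 0.85 R_nwl + 1.5 R_nwt = 987.3 kN.
R_n = max = 987.3 kN [governs: (ii)]; φR_n = 740.5 kN.

φR_n ≈ 740 kN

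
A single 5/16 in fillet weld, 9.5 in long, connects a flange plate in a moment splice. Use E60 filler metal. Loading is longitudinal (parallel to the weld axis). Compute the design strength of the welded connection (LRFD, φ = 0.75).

E60XX → F_EXX = 60 ksi.
Effective throat t_e = 0.707 × 0.3125 = 0.2209 in.
Total length L = 9.5 in; A_we = 0.2209 × 9.5 = 2.099 in².
F_nw = 0.6 F_EXX = 0.6 × 60 = 36 ksi.
φR_n = 0.75 × 36 × 2.099 = 56.67 kip.

φR_n ≈ 56.7 kip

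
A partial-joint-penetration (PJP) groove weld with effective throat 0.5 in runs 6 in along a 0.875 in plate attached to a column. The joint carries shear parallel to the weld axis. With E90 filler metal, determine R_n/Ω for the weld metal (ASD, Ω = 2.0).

E90XX → F_EXX = 90 ksi.
Effective throat (given) t_e = 0.5 in.
A_we = 0.5 × 6 = 3 in².
F_nw = 0.6 F_EXX = 54 ksi.
R_n/Ω = (54 × 3) / 2.0 = 81 kips.

R_n/Ω ≈ 81 kips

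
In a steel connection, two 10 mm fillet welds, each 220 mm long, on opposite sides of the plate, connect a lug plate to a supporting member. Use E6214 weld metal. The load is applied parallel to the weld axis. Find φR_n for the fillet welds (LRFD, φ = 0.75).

φR_n ≈ 868 kN

E62XX → F_EXX = 620 MPa.
Effective throat t_e = 0.707 × 10 = 7.07 mm.
Total length L = 440 mm; A_we = 7.07 × 440 = 3111 mm².
F_nw = 0.6 F_EXX = 0.6 × 620 = 372 MPa.
φR_n = 0.75 × 372 × 3111 × 10⁻³ = 867.9 kN.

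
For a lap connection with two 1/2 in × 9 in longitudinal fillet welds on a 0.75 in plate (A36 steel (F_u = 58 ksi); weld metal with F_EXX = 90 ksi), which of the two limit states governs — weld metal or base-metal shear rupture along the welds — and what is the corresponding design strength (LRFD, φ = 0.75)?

t_e = 0.707 × 0.5 = 0.3535 in; L = 18 in.
Weld metal: φR_n = 0.75 × 0.6 × 90 × 0.3535 × 18 = 257.7 kips.
Base metal (shear rupture): φR_n = 0.75 × 0.6 × 58 × 0.75 × 18 = 352.3 kips.
Governing: weld metal.

φR_n ≈ 258 kips (weld metal governs)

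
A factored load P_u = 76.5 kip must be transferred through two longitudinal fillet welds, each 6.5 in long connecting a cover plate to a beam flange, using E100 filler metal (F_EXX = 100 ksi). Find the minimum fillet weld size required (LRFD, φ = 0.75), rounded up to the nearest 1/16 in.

w = 3/16 in

Total weld length L = 13 in.
Required throat t_e = P_u / (φ × 0.6 F_EXX × L) = 76.5 / (0.75 × 0.6 × 100 × 13) = 0.1308 in.
Required leg w = t_e / 0.707 = 0.185 in → use 3/16 in.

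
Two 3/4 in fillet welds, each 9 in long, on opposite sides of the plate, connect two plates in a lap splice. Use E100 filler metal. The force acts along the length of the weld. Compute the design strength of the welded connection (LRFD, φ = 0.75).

E100XX → F_EXX = 100 ksi.
Effective throat t_e = 0.707 × 0.75 = 0.5302 in.
Total length L = 18 in; A_we = 0.5302 × 18 = 9.544 in².
F_nw = 0.6 F_EXX = 0.6 × 100 = 60 ksi.
φR_n = 0.75 × 60 × 9.544 = 429.5 kips.

φR_n ≈ 430 kips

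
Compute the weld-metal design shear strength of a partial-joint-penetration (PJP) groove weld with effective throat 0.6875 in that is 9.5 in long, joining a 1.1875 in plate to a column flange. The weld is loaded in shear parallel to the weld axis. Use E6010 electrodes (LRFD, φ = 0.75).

E60XX → F_EXX = 60 ksi.
Effective throat (given) t_e = 0.6875 in.
A_we = 0.6875 × 9.5 = 6.531 in².
F_nw = 0.6 F_EXX = 36 ksi.
φR_n = 0.75 × 36 × 6.531 = 176.3 kip.

φR_n ≈ 176 kip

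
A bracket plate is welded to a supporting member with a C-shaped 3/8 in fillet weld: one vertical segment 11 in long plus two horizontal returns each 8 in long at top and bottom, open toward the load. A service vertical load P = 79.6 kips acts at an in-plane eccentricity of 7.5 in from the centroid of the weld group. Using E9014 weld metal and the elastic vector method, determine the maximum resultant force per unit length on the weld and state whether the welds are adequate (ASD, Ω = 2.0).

f_max ≈ 8.36 kip/in; NOT adequate

E90XX → F_EXX = 90 ksi.
Total weld length L_w = 27 in. Treat welds as unit-width lines.
Centroid: x̄ = 2×8×4 / 27 = 2.37 in from the vertical weld.
Polar moment about centroid: J = I_x + I_y = [11³/12 + 2×8×5.5²] + [11×2.37² + 2(8³/12 + 8×1.63²)] = 784.5 in³.
Direct shear f_v = P/L_w = 79.6 / 27 = 2.948 kip/in (vertical).
Torsion M = P·e = 79.6 × 7.5 = 597 kip·in.
Critical point at (x, y) = (5.63, 5.5) from centroid. f_tx = M·y/J = 4.185 kip/in; f_ty = M·x/J = 4.284 kip/in.
Resultant f_max = √[f_tx² + (f_v + f_ty)²] = √[4.185² + (2.948 + 4.284)²] = 8.356 kip/in.
Capacity per unit length: r_n/Ω = (1/2.0) × 0.6 × 90 × (0.707 × 0.375) = 7.158 kip/in.
8.356 > 7.158 → NOT adequate.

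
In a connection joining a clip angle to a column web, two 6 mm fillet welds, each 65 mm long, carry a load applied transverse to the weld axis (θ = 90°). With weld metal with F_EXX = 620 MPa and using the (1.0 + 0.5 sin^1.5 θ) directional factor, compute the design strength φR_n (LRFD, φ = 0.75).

t_e = 0.707 × 6 = 4.242 mm; A_we = 4.242 × 130 = 551.5 mm².
Directional factor: 1.0 + 0.5 sin^1.5(90°) = 1.5.
F_nw = 0.6 × 620 × 1.5 = 558 MPa.
φR_n = 0.75 × 558 × 551.5 × 10⁻³ = 230.8 kN.

φR_n ≈ 231 kN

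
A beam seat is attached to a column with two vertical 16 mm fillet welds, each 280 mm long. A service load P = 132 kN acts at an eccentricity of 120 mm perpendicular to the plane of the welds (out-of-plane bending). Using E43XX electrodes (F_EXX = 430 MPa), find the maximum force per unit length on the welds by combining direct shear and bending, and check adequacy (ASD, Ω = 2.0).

L_w = 2 × 280 = 560 mm; section modulus (unit throat) S = 2 × L²/6 = 26130 mm².
Direct shear f_v = P/L_w = 132×10³/560 = 235.7 N/mm.
Moment M = P × e = 132×10³ × 120 = 15840000 N·mm; bending f_b = M/S = 606.1 N/mm.
f_max = √(f_v² + f_b²) = √(235.7² + 606.1²) = 650.3 N/mm.
r_n/Ω = (1/2.0) × 0.6 × 430 × (0.707 × 16) = 1459 N/mm → adequate.

f_max ≈ 650 N/mm; adequate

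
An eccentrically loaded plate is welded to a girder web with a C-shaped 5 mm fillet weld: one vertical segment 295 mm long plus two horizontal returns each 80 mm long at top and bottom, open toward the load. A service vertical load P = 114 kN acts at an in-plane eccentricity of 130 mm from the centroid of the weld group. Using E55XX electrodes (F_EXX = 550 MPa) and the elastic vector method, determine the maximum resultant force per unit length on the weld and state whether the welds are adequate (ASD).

Total weld length L_w = 455 mm. Treat welds as unit-width lines.
Centroid: x̄ = 2×80×40 / 455 = 14.07 mm from the vertical weld.
Polar moment about centroid: J = I_x + I_y = [295³/12 + 2×80×147.5²] + [295×14.07² + 2(80³/12 + 80×25.93²)] = 5872000 mm³.
Direct shear f_v = P/L_w = 114×10³ / 455 = 250.5 N/mm (vertical).
Torsion M = P·e = 114×10³ × 130 = 14820000 N·mm.
Critical point at (x, y) = (65.93, 147.5) from centroid. f_tx = M·y/J = 372.3 N/mm; f_ty = M·x/J = 166.4 N/mm.
Resultant f_max = √[f_tx² + (f_v + f_ty)²] = √[372.3² + (250.5 + 166.4)²] = 559 N/mm.
Capacity per unit length: r_n/Ω = (1/2.0) × 0.6 × 550 × (0.707 × 5) = 583.3 N/mm.
559 ≤ 583.3 → adequate.

f_max ≈ 559 N/mm; adequate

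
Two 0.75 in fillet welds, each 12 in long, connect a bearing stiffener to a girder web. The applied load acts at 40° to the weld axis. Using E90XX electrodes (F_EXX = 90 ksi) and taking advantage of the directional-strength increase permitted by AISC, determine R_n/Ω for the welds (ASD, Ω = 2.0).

R_n/Ω ≈ 432 kips

t_e = 0.707 × 0.75 = 0.5302 in; A_we = 0.5302 × 24 = 12.73 in².
Directional factor: 1.0 + 0.5 sin^1.5(40°) = 1.258.
F_nw = 0.6 × 90 × 1.258 = 67.91 ksi.
R_n/Ω = (67.91 × 12.73) / 2.0 = 432.1 kips.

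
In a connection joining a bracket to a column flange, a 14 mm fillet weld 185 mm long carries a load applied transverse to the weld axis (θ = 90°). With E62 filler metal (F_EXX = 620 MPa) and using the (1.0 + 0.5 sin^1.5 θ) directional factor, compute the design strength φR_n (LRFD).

t_e = 0.707 × 14 = 9.898 mm; A_we = 9.898 × 185 = 1831 mm².
Directional factor: 1.0 + 0.5 sin^1.5(90°) = 1.5.
F_nw = 0.6 × 620 × 1.5 = 558 MPa.
φR_n = 0.75 × 558 × 1831 × 10⁻³ = 766.3 kN.

φR_n ≈ 766 kN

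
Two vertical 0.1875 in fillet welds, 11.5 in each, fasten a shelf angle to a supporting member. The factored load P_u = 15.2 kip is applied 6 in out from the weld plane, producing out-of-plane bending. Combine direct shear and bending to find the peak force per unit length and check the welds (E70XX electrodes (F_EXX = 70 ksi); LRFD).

L_w = 2 × 11.5 = 23 in; section modulus (unit throat) S = 2 × L²/6 = 44.08 in².
Direct shear f_v = P/L_w = 15.2/23 = 0.6609 kip/in.
Moment M = P × e = 15.2 × 6 = 91.2 kip·in; bending f_b = M/S = 2.069 kip/in.
f_max = √(f_v² + f_b²) = √(0.6609² + 2.069²) = 2.172 kip/in.
φr_n = 0.75 × 0.6 × 70 × (0.707 × 0.1875) = 4.176 kip/in → adequate.

f_max ≈ 2.17 kip/in; adequate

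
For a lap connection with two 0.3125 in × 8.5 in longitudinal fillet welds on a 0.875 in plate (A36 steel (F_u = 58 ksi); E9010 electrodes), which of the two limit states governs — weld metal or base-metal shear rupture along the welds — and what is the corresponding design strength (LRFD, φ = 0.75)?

φR_n ≈ 152 kip (weld metal governs)

E90XX → F_EXX = 90 ksi.
t_e = 0.707 × 0.3125 = 0.2209 in; L = 17 in.
Weld metal: φR_n = 0.75 × 0.6 × 90 × 0.2209 × 17 = 152.1 kip.
Base metal (shear rupture): φR_n = 0.75 × 0.6 × 58 × 0.875 × 17 = 388.2 kip.
Governing: weld metal.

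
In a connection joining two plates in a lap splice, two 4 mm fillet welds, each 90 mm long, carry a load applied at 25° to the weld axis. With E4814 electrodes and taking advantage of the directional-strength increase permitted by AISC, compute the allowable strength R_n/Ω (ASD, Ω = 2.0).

R_n/Ω ≈ 83.4 kN

E48XX → F_EXX = 480 MPa.
t_e = 0.707 × 4 = 2.828 mm; A_we = 2.828 × 180 = 509 mm².
Directional factor: 1.0 + 0.5 sin^1.5(25°) = 1.137.
F_nw = 0.6 × 480 × 1.137 = 327.6 MPa.
R_n/Ω = (327.6 × 509) / 2.0 × 10⁻³ = 83.37 kN.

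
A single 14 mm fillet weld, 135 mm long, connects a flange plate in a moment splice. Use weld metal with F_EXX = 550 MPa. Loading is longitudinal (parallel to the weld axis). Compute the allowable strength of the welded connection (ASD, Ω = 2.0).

R_n/Ω ≈ 220 kN

Effective throat t_e = 0.707 × 14 = 9.898 mm.
Total length L = 135 mm; A_we = 9.898 × 135 = 1336 mm².
F_nw = 0.6 F_EXX = 0.6 × 550 = 330 MPa.
R_n = 330 × 1336 × 10⁻³ = 441 kN; R_n/Ω = 441/2.0 = 220.5 kN.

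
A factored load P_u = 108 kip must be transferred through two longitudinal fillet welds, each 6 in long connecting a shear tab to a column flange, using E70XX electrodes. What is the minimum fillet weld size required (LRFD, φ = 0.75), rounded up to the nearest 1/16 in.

w = 7/16 in

E70XX → F_EXX = 70 ksi.
Total weld length L = 12 in.
Required throat t_e = P_u / (φ × 0.6 F_EXX × L) = 108 / (0.75 × 0.6 × 70 × 12) = 0.2857 in.
Required leg w = t_e / 0.707 = 0.4041 in → use 7/16 in.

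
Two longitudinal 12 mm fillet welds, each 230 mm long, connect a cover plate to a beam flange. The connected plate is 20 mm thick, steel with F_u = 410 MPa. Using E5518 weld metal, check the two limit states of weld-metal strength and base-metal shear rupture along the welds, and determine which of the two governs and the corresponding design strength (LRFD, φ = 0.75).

φR_n ≈ 966 kN (weld metal governs)

E55XX → F_EXX = 550 MPa.
t_e = 0.707 × 12 = 8.484 mm; L = 460 mm.
Weld metal: φR_n = 0.75 × 0.6 × 550 × 8.484 × 460 × 10⁻³ = 965.9 kN.
Base metal (shear rupture): φR_n = 0.75 × 0.6 × 410 × 20 × 460 × 10⁻³ = 1697 kN.
Governing: weld metal.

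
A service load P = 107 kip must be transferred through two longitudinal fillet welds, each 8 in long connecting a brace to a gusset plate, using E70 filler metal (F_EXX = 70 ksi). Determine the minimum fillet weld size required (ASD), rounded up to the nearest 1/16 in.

w = 1/2 in

Total weld length L = 16 in.
Required throat t_e = P × Ω / (0.6 F_EXX × L) = 107 × 2.0 / (0.6 × 70 × 16) = 0.3185 in.
Required leg w = t_e / 0.707 = 0.4504 in → use 1/2 in.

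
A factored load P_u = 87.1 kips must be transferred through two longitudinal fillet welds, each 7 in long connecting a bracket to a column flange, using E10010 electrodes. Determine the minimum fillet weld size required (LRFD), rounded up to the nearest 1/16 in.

w = 1/4 in

E100XX → F_EXX = 100 ksi.
Total weld length L = 14 in.
Required throat t_e = P_u / (φ × 0.6 F_EXX × L) = 87.1 / (0.75 × 0.6 × 100 × 14) = 0.1383 in.
Required leg w = t_e / 0.707 = 0.1956 in → use 1/4 in.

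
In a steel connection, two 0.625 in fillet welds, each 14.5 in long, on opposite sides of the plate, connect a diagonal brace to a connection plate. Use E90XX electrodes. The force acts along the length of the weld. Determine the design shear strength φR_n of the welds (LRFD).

E90XX → F_EXX = 90 ksi.
Effective throat t_e = 0.707 × 0.625 = 0.4419 in.
Total length L = 29 in; A_we = 0.4419 × 29 = 12.81 in².
F_nw = 0.6 F_EXX = 0.6 × 90 = 54 ksi.
φR_n = 0.75 × 54 × 12.81 = 519 kips.

φR_n ≈ 519 kips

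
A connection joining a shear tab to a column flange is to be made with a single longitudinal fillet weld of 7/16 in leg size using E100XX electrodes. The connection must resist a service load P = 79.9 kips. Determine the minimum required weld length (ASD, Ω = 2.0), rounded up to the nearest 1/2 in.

L = 9 in

E100XX → F_EXX = 100 ksi.
Throat t_e = 0.707 × 0.4375 = 0.3093 in.
r_n/Ω = (0.6 × 100 × 0.3093) / 2.0 = 9.279 kip/in.
L_req = P / (r_n/Ω) = 79.9 / 9.279 = 8.61 in total.
Round up → use L = 9 in.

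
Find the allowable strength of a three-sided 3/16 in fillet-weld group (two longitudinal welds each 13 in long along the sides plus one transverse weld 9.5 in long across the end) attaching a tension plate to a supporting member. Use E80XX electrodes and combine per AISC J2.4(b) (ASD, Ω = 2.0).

R_n/Ω ≈ 116 kip

E80XX → F_EXX = 80 ksi.
t_e = 0.707 × 0.1875 = 0.1326 in.
R_nwl = 0.6 × 80 × 0.1326 × 26 = 165.4 kip (longitudinal, 2 welds).
R_nwt = 0.6 × 80 × 0.1326 × 9.5 = 60.45 kip (transverse, base value).
(i) R_nwl + R_nwt = 225.9 kip; (ii) 0.85 R_nwl + 1.5 R_nwt = 231.3 kip.
R_n = max = 231.3 kip [governs: (ii)]; R_n/Ω = 115.6 kip.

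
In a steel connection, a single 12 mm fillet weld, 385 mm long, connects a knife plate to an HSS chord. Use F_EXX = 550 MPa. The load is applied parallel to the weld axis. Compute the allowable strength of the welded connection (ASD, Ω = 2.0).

R_n/Ω ≈ 539 kN

Effective throat t_e = 0.707 × 12 = 8.484 mm.
Total length L = 385 mm; A_we = 8.484 × 385 = 3266 mm².
F_nw = 0.6 F_EXX = 0.6 × 550 = 330 MPa.
R_n = 330 × 3266 × 10⁻³ = 1078 kN; R_n/Ω = 1078/2.0 = 538.9 kN.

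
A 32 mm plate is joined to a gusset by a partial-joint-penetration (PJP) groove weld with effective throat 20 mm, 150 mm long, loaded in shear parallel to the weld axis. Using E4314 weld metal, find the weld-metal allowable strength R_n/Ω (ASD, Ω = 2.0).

E43XX → F_EXX = 430 MPa.
Effective throat (given) t_e = 20 mm.
A_we = 20 × 150 = 3000 mm².
F_nw = 0.6 F_EXX = 258 MPa.
R_n/Ω = (258 × 3000) / 2.0 × 10⁻³ = 387 kN.

R_n/Ω ≈ 387 kN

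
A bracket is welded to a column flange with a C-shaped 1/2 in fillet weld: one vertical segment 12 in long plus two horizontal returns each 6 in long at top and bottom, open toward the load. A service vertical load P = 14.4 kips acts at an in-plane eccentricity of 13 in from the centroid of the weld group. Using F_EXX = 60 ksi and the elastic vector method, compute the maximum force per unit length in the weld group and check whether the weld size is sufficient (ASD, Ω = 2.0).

f_max ≈ 2.51 kip/in; adequate

Total weld length L_w = 24 in. Treat welds as unit-width lines.
Centroid: x̄ = 2×6×3 / 24 = 1.5 in from the vertical weld.
Polar moment about centroid: J = I_x + I_y = [12³/12 + 2×6×6²] + [12×1.5² + 2(6³/12 + 6×1.5²)] = 666 in³.
Direct shear f_v = P/L_w = 14.4 / 24 = 0.6 kip/in (vertical).
Torsion M = P·e = 14.4 × 13 = 187.2 kip·in.
Critical point at (x, y) = (4.5, 6) from centroid. f_tx = M·y/J = 1.686 kip/in; f_ty = M·x/J = 1.265 kip/in.
Resultant f_max = √[f_tx² + (f_v + f_ty)²] = √[1.686² + (0.6 + 1.265)²] = 2.514 kip/in.
Capacity per unit length: r_n/Ω = (1/2.0) × 0.6 × 60 × (0.707 × 0.5) = 6.363 kip/in.
2.514 ≤ 6.363 → adequate.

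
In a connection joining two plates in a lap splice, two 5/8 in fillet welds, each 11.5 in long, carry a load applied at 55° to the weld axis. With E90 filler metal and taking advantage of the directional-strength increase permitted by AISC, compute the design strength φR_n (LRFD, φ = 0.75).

φR_n ≈ 564 kip

E90XX → F_EXX = 90 ksi.
t_e = 0.707 × 0.625 = 0.4419 in; A_we = 0.4419 × 23 = 10.16 in².
Directional factor: 1.0 + 0.5 sin^1.5(55°) = 1.371.
F_nw = 0.6 × 90 × 1.371 = 74.02 ksi.
φR_n = 0.75 × 74.02 × 10.16 = 564.2 kip.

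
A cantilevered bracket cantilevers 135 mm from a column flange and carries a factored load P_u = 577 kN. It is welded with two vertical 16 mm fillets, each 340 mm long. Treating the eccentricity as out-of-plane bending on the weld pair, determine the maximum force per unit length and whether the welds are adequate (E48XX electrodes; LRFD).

f_max ≈ 2190 N/mm; adequate

E48XX → F_EXX = 480 MPa.
L_w = 2 × 340 = 680 mm; section modulus (unit throat) S = 2 × L²/6 = 38530 mm².
Direct shear f_v = P/L_w = 577×10³/680 = 848.5 N/mm.
Moment M = P × e = 577×10³ × 135 = 77895000 N·mm; bending f_b = M/S = 2021 N/mm.
f_max = √(f_v² + f_b²) = √(848.5² + 2021²) = 2192 N/mm.
φr_n = 0.75 × 0.6 × 480 × (0.707 × 16) = 2443 N/mm → adequate.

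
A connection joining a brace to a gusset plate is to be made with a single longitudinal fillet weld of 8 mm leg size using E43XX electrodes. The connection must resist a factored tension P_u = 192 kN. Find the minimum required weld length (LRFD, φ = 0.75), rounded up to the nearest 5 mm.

L = 180 mm

E43XX → F_EXX = 430 MPa.
Throat t_e = 0.707 × 8 = 5.656 mm.
φr_n = 0.75 × 0.6 × 430 × 5.656 × 10⁻³ = 1.094 kN/mm.
L_req = P_u / φr_n = 192 / 1.094 = 175.4 mm total.
Round up → use L = 180 mm.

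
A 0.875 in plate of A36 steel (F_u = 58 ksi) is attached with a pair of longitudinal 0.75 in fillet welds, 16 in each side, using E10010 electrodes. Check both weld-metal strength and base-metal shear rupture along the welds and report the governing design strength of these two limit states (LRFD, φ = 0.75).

E100XX → F_EXX = 100 ksi.
t_e = 0.707 × 0.75 = 0.5302 in; L = 32 in.
Weld metal: φR_n = 0.75 × 0.6 × 100 × 0.5302 × 32 = 763.6 kips.
Base metal (shear rupture): φR_n = 0.75 × 0.6 × 58 × 0.875 × 32 = 730.8 kips.
Governing: base-metal shear rupture.

φR_n ≈ 731 kips (base-metal shear rupture governs)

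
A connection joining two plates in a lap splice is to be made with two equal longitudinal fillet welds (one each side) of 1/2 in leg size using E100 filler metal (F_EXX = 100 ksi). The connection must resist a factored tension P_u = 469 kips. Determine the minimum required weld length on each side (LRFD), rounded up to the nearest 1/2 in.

Throat t_e = 0.707 × 0.5 = 0.3535 in.
φr_n = 0.75 × 0.6 × 100 × 0.3535 = 15.91 kips/in.
L_req = P_u / φr_n = 469 / 15.91 = 29.48 in total.
Per side: 29.48 / 2 = 14.74 in.
Round up → use L = 15 in on each side.

L = 15 in on each side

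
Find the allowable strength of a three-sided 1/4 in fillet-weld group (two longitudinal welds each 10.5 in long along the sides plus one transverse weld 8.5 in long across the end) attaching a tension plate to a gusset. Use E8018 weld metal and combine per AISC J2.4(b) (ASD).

R_n/Ω ≈ 130 kip

E80XX → F_EXX = 80 ksi.
t_e = 0.707 × 0.25 = 0.1767 in.
R_nwl = 0.6 × 80 × 0.1767 × 21 = 178.2 kip (longitudinal, 2 welds).
R_nwt = 0.6 × 80 × 0.1767 × 8.5 = 72.11 kip (transverse, base value).
(i) R_nwl + R_nwt = 250.3 kip; (ii) 0.85 R_nwl + 1.5 R_nwt = 259.6 kip.
R_n = max = 259.6 kip [governs: (ii)]; R_n/Ω = 129.8 kip.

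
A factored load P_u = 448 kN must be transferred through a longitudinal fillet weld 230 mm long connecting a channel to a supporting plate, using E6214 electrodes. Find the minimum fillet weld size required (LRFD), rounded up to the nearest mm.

w = 10 mm

E62XX → F_EXX = 620 MPa.
Total weld length L = 230 mm.
Required throat t_e = P_u / (φ × 0.6 F_EXX × L) = 448 / (0.75 × 0.6 × 620 × 230 × 10⁻³) = 6.981 mm.
Required leg w = t_e / 0.707 = 9.875 mm → use 10 mm.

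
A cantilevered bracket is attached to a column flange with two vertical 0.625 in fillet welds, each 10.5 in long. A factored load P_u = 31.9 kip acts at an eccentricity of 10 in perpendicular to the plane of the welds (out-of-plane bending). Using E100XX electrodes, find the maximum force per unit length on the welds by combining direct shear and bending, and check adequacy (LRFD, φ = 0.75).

f_max ≈ 8.81 kip/in; adequate

E100XX → F_EXX = 100 ksi.
L_w = 2 × 10.5 = 21 in; section modulus (unit throat) S = 2 × L²/6 = 36.75 in².
Direct shear f_v = P/L_w = 31.9/21 = 1.519 kip/in.
Moment M = P × e = 31.9 × 10 = 319 kip·in; bending f_b = M/S = 8.68 kip/in.
f_max = √(f_v² + f_b²) = √(1.519² + 8.68²) = 8.812 kip/in.
φr_n = 0.75 × 0.6 × 100 × (0.707 × 0.625) = 19.88 kip/in → adequate.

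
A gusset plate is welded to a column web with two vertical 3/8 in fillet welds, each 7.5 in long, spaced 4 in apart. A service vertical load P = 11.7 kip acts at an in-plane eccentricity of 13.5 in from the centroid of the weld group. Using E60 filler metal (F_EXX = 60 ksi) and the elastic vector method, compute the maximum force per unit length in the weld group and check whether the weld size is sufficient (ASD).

f_max ≈ 5.56 kip/in; NOT adequate

Total weld length L_w = 15 in. Treat welds as unit-width lines.
Polar moment about centroid: J = 2[d³/12 + d(b/2)²] = 2[7.5³/12 + 7.5×2²] = 130.3 in³.
Direct shear f_v = P/L_w = 11.7 / 15 = 0.78 kip/in (vertical).
Torsion M = P·e = 11.7 × 13.5 = 157.95 kip·in.
Critical point at (x, y) = (2, 3.75) from centroid. f_tx = M·y/J = 4.545 kip/in; f_ty = M·x/J = 2.424 kip/in.
Resultant f_max = √[f_tx² + (f_v + f_ty)²] = √[4.545² + (0.78 + 2.424)²] = 5.561 kip/in.
Capacity per unit length: r_n/Ω = (1/2.0) × 0.6 × 60 × (0.707 × 0.375) = 4.772 kip/in.
5.561 > 4.772 → NOT adequate.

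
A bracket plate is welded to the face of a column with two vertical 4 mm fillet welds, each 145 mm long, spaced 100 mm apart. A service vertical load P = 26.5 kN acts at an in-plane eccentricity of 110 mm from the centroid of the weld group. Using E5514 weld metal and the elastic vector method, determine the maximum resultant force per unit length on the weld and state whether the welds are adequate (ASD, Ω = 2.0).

f_max ≈ 271 N/mm; adequate

E55XX → F_EXX = 550 MPa.
Total weld length L_w = 290 mm. Treat welds as unit-width lines.
Polar moment about centroid: J = 2[d³/12 + d(b/2)²] = 2[145³/12 + 145×50²] = 1233000 mm³.
Direct shear f_v = P/L_w = 26.5×10³ / 290 = 91.38 N/mm (vertical).
Torsion M = P·e = 26.5×10³ × 110 = 2915000 N·mm.
Critical point at (x, y) = (50, 72.5) from centroid. f_tx = M·y/J = 171.4 N/mm; f_ty = M·x/J = 118.2 N/mm.
Resultant f_max = √[f_tx² + (f_v + f_ty)²] = √[171.4² + (91.38 + 118.2)²] = 270.7 N/mm.
Capacity per unit length: r_n/Ω = (1/2.0) × 0.6 × 550 × (0.707 × 4) = 466.6 N/mm.
270.7 ≤ 466.6 → adequate.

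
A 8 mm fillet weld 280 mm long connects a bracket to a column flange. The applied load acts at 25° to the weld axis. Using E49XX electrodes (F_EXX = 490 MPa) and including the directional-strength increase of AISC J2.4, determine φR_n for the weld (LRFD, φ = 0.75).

φR_n ≈ 397 kN

t_e = 0.707 × 8 = 5.656 mm; A_we = 5.656 × 280 = 1584 mm².
Directional factor: 1.0 + 0.5 sin^1.5(25°) = 1.137.
F_nw = 0.6 × 490 × 1.137 = 334.4 MPa.
φR_n = 0.75 × 334.4 × 1584 × 10⁻³ = 397.2 kN.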